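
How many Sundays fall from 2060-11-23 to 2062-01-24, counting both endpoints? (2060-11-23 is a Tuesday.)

2060-11-23 is a Tuesday; the first Sunday on or after it is 2060-11-28 (5 days later).
From 2060-11-28 to 2062-01-24: 33 + 365 + 24 = 422 days (rest of 2060, 2061, to 2062-01-24 in 2062).
422 ÷ 7 = 60 full weeks with remainder 2, so 60 more Sundays after the first → 61.

61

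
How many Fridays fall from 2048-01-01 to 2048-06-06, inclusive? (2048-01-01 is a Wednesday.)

2048-01-01 is a Wednesday; the first Friday on or after it is 2048-01-03 (2 days later).
From 2048-01-03 to 2048-06-06: 28 + 29 + 31 + 30 + 31 + 6 = 155 days (rest of January, February, March, April, May, June).
155 ÷ 7 = 22 full weeks with remainder 1, so 22 more Fridays after the first → 23.

23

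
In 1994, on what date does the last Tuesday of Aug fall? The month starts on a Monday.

Aug 1994 begins on a Monday, so the first Tuesday is Aug 2 (1 day later).
Aug 1994 has 31 days. Adding weeks: 2, 9, 16, 23, 30 — the last one ≤ 31 is the 30th.

Aug 30, 1994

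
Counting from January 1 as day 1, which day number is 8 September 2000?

252

Days in months before September: 31 + 29 + 31 + 30 + 31 + 30 + 31 + 31 = 244.
Plus 8 days into September → day 252.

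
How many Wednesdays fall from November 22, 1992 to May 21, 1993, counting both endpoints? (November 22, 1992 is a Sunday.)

November 22, 1992 is a Sunday; the first Wednesday on or after it is November 25, 1992 (3 days later).
From November 25, 1992 to May 21, 1993: 5 + 31 + 31 + 28 + 31 + 30 + 21 = 177 days (rest of November, December, January, February, March, April, May).
177 ÷ 7 = 25 full weeks with remainder 2, so 25 more Wednesdays after the first → 26.

26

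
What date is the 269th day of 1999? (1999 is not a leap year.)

January has 31 days (269 − 31 = 238 remain).
February has 28 days (238 − 28 = 210 remain).
March has 31 days (210 − 31 = 179 remain).
April has 30 days (179 − 30 = 149 remain).
May has 31 days (149 − 31 = 118 remain).
June has 30 days (118 − 30 = 88 remain).
July has 31 days (88 − 31 = 57 remain).
August has 31 days (57 − 31 = 26 remain).
26 into September → September 26.

1999-09-26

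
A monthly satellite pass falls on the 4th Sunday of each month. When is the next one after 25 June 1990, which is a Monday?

22 July 1990

June 1990 starts on a Friday; its first Sunday is the 3rd, so the 4th Sunday is the 24th — 24 June 1990.
That is not after 25 June 1990, so look at July 1990.
July 1990 starts on a Sunday; its first Sunday is the 1st, so the 4th Sunday is the 22nd — 22 July 1990.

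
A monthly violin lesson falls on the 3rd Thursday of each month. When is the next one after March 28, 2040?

March 2040 starts on a Thursday; its first Thursday is the 1st, so the 3rd Thursday is the 15th — March 15, 2040.
That is not after March 28, 2040, so look at April 2040.
April 2040 starts on a Sunday; its first Thursday is the 5th, so the 3rd Thursday is the 19th — April 19, 2040.

April 19, 2040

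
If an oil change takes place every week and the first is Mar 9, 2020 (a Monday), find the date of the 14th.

The 14th occurrence is 13 intervals after the first: 13 × 7 = 91 days after Mar 9, 2020.
Mar has 31 days — 22 days to the end of Mar leaves 69.
Apr has 30 days (39 left).
May has 31 days (8 left).
8 days into Jun → Jun 8, 2020.

Jun 8, 2020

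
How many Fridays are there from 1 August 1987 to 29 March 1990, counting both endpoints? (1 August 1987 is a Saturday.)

1 August 1987 is a Saturday; the first Friday on or after it is 7 August 1987 (6 days later).
From 7 August 1987 to 29 March 1990: 146 + 366 + 365 + 88 = 965 days (rest of 1987, 1988, 1989, to 29 March 1990 in 1990).
965 ÷ 7 = 137 full weeks with remainder 6, so 137 more Fridays after the first → 138.

138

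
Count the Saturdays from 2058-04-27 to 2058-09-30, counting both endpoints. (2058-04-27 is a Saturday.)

2058-04-27 is a Saturday; the first Saturday on or after it is 2058-04-27.
From 2058-04-27 to 2058-09-30: 3 + 31 + 30 + 31 + 31 + 30 = 156 days (rest of April, May, June, July, August, September).
156 ÷ 7 = 22 full weeks with remainder 2, so 22 more Saturdays after the first → 23.

23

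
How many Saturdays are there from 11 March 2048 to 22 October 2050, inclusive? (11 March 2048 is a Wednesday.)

11 March 2048 is a Wednesday; the first Saturday on or after it is 14 March 2048 (3 days later).
From 14 March 2048 to 22 October 2050: 292 + 365 + 295 = 952 days (rest of 2048, 2049, to 22 October 2050 in 2050).
952 ÷ 7 = 136 full weeks with remainder 0, so 136 more Saturdays after the first → 137.

137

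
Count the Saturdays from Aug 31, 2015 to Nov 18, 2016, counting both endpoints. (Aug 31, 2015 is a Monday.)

Aug 31, 2015 is a Monday; the first Saturday on or after it is Sep 5, 2015 (5 days later).
From Sep 5, 2015 to Nov 18, 2016: 117 + 323 = 440 days (rest of 2015, to Nov 18, 2016 in 2016).
440 ÷ 7 = 62 full weeks with remainder 6, so 62 more Saturdays after the first → 63.

63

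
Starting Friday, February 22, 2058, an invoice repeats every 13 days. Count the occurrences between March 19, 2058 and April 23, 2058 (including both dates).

Occurrences land 13·i days after February 22, 2058 for i = 0, 1, 2, …
March 19, 2058 is 25 days after the start; 25 ÷ 13 = 1 remainder 12; since the remainder is 12, round up to i = 2. First occurrence in the window: #3 on March 20, 2058 (2×13 = 26 days in).
April 23, 2058 is 60 days after the start; 60 ÷ 13 = 4 remainder 8. Last occurrence in the window: #5 on April 15, 2058.
Occurrences #3 through #5: 3 in total.

3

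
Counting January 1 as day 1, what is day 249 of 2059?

January has 31 days (249 − 31 = 218 remain).
February has 28 days (218 − 28 = 190 remain).
March has 31 days (190 − 31 = 159 remain).
April has 30 days (159 − 30 = 129 remain).
May has 31 days (129 − 31 = 98 remain).
June has 30 days (98 − 30 = 68 remain).
July has 31 days (68 − 31 = 37 remain).
August has 31 days (37 − 31 = 6 remain).
6 into September → September 6.

2059-09-06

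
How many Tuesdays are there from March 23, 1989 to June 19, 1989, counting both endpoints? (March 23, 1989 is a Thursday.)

12

March 23, 1989 is a Thursday; the first Tuesday on or after it is March 28, 1989 (5 days later).
From March 28, 1989 to June 19, 1989: 3 + 30 + 31 + 19 = 83 days (rest of March, April, May, June).
83 ÷ 7 = 11 full weeks with remainder 6, so 11 more Tuesdays after the first → 12.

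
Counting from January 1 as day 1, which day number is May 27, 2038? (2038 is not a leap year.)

147

Days in months before May: 31 + 28 + 31 + 30 = 120.
Plus 27 days into May → day 147.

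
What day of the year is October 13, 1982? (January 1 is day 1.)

286

Days in months before October: 31 + 28 + 31 + 30 + 31 + 30 + 31 + 31 + 30 = 273.
Plus 13 days into October → day 286.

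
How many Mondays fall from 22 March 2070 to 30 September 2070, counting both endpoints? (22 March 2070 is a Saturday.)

22 March 2070 is a Saturday; the first Monday on or after it is 24 March 2070 (2 days later).
From 24 March 2070 to 30 September 2070: 7 + 30 + 31 + 30 + 31 + 31 + 30 = 190 days (rest of March, April, May, June, July, August, September).
190 ÷ 7 = 27 full weeks with remainder 1, so 27 more Mondays after the first → 28.

28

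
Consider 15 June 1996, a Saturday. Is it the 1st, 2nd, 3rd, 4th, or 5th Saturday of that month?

3rd

Day 15 falls in week ⌈15/7⌉ of the month.
Days 1–7 hold the 1st Saturday, 8–14 the 2nd, 15–21 the 3rd, 22–28 the 4th, 29–31 the 5th.
15 is in the range for the 3rd.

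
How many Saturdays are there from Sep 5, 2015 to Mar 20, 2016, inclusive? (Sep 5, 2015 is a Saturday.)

Sep 5, 2015 is a Saturday; the first Saturday on or after it is Sep 5, 2015.
From Sep 5, 2015 to Mar 20, 2016: 25 + 31 + 30 + 31 + 31 + 29 + 20 = 197 days (rest of Sep, Oct, Nov, Dec, Jan, Feb, Mar).
197 ÷ 7 = 28 full weeks with remainder 1, so 28 more Saturdays after the first → 29.

29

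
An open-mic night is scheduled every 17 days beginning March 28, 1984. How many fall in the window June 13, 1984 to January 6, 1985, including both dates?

12

Occurrences land 17·i days after March 28, 1984 for i = 0, 1, 2, …
June 13, 1984 is 77 days after the start; 77 ÷ 17 = 4 remainder 9; since the remainder is 9, round up to i = 5. First occurrence in the window: #6 on June 21, 1984 (5×17 = 85 days in).
January 6, 1985 is 284 days after the start; 284 ÷ 17 = 16 remainder 12. Last occurrence in the window: #17 on December 25, 1984.
Occurrences #6 through #17: 12 in total.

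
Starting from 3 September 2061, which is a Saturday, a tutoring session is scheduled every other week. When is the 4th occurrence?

The 4th occurrence is 3 intervals after the first: 3 × 14 = 42 days after 3 September 2061.
September has 30 days — 27 days to the end of September leaves 15.
15 days into October → 15 October 2061.

15 October 2061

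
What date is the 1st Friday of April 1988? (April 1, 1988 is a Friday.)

1988-04-01

April 1988 begins on a Friday, so the first Friday is April 1.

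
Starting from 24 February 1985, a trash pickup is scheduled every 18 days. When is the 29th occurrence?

The 29th occurrence is 28 intervals after the first: 28 × 18 = 504 days after 24 February 1985.
February has 28 days — 4 days to the end of February leaves 500.
From end of February to end of 1985 is 306 days (194 left).
January has 31 days (163 left).
February has 28 days (135 left).
March has 31 days (104 left).
April has 30 days (74 left).
May has 31 days (43 left).
June has 30 days (13 left).
13 days into July → 13 July 1986.

13 July 1986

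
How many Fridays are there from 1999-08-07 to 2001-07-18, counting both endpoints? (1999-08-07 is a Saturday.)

101

1999-08-07 is a Saturday; the first Friday on or after it is 1999-08-13 (6 days later).
From 1999-08-13 to 2001-07-18: 140 + 366 + 199 = 705 days (rest of 1999, 2000, to 2001-07-18 in 2001).
705 ÷ 7 = 100 full weeks with remainder 5, so 100 more Fridays after the first → 101.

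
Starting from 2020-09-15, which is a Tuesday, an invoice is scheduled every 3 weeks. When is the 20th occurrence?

The 20th occurrence is 19 intervals after the first: 19 × 21 = 399 days after 2020-09-15.
September has 30 days — 15 days to the end of September leaves 384.
October has 31 days (353 left).
November has 30 days (323 left).
December has 31 days (292 left).
January has 31 days (261 left).
February has 28 days (233 left).
March has 31 days (202 left).
April has 30 days (172 left).
May has 31 days (141 left).
June has 30 days (111 left).
July has 31 days (80 left).
August has 31 days (49 left).
September has 30 days (19 left).
19 days into October → 2021-10-19.

2021-10-19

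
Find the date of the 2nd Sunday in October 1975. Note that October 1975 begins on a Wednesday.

October 12, 1975

October 1975 begins on a Wednesday, so the first Sunday is October 5 (4 days later).
The 2nd Sunday is 1 weeks later: 5 + 7 = 12.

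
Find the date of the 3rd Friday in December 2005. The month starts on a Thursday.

December 2005 begins on a Thursday, so the first Friday is December 2 (1 day later).
The 3rd Friday is 2 weeks later: 2 + 14 = 16.

2005-12-16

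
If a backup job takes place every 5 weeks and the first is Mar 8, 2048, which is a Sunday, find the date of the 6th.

The 6th occurrence is 5 intervals after the first: 5 × 35 = 175 days after Mar 8, 2048.
Mar has 31 days — 23 days to the end of Mar leaves 152.
Apr has 30 days (122 left).
May has 31 days (91 left).
Jun has 30 days (61 left).
Jul has 31 days (30 left).
30 days into Aug → Aug 30, 2048.

Aug 30, 2048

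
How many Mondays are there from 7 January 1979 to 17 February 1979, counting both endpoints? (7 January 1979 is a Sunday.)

6

7 January 1979 is a Sunday; the first Monday on or after it is 8 January 1979 (1 day later).
From 8 January 1979 to 17 February 1979: 23 + 17 = 40 days (rest of January, February).
40 ÷ 7 = 5 full weeks with remainder 5, so 5 more Mondays after the first → 6.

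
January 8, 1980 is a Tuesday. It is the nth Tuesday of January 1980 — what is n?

2nd

Day 8 falls in week ⌈8/7⌉ of the month.
Days 1–7 hold the 1st Tuesday, 8–14 the 2nd, 15–21 the 3rd, 22–28 the 4th, 29–31 the 5th.
8 is in the range for the 2nd.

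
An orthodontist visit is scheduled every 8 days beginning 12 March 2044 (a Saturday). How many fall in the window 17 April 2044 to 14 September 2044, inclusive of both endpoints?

Occurrences land 8·i days after 12 March 2044 for i = 0, 1, 2, …
17 April 2044 is 36 days after the start; 36 ÷ 8 = 4 remainder 4; since the remainder is 4, round up to i = 5. First occurrence in the window: #6 on 21 April 2044 (5×8 = 40 days in).
14 September 2044 is 186 days after the start; 186 ÷ 8 = 23 remainder 2. Last occurrence in the window: #24 on 12 September 2044.
Occurrences #6 through #24: 19 in total.

19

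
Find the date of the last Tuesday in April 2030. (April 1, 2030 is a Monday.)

April 30, 2030

April 2030 begins on a Monday, so the first Tuesday is April 2 (1 day later).
April 2030 has 30 days. Adding weeks: 2, 9, 16, 23, 30 — the last one ≤ 30 is the 30th.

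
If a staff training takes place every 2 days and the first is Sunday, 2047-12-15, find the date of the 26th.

2048-02-03

The 26th occurrence is 25 intervals after the first: 25 × 2 = 50 days after 2047-12-15.
December has 31 days — 16 days to the end of December leaves 34.
January has 31 days (3 left).
3 days into February → 2048-02-03.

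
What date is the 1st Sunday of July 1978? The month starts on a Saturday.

1978-07-02

July 1978 begins on a Saturday, so the first Sunday is July 2 (1 day later).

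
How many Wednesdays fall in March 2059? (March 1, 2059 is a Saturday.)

4

March 1, 2059 is a Saturday; the first Wednesday on or after it is March 5, 2059 (4 days later).
From March 5, 2059 to March 31, 2059 is 31 − 5 = 26 days.
26 ÷ 7 = 3 full weeks with remainder 5, so 3 more Wednesdays after the first → 4.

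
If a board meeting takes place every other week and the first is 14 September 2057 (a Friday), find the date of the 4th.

26 October 2057

The 4th occurrence is 3 intervals after the first: 3 × 14 = 42 days after 14 September 2057.
September has 30 days — 16 days to the end of September leaves 26.
26 days into October → 26 October 2057.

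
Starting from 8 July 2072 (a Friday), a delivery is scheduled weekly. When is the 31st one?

3 February 2073

The 31st occurrence is 30 intervals after the first: 30 × 7 = 210 days after 8 July 2072.
July has 31 days — 23 days to the end of July leaves 187.
August has 31 days (156 left).
September has 30 days (126 left).
October has 31 days (95 left).
November has 30 days (65 left).
December has 31 days (34 left).
January has 31 days (3 left).
3 days into February → 3 February 2073.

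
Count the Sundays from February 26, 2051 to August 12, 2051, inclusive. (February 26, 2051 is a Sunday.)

February 26, 2051 is a Sunday; the first Sunday on or after it is February 26, 2051.
From February 26, 2051 to August 12, 2051: 2 + 31 + 30 + 31 + 30 + 31 + 12 = 167 days (rest of February, March, April, May, June, July, August).
167 ÷ 7 = 23 full weeks with remainder 6, so 23 more Sundays after the first → 24.

24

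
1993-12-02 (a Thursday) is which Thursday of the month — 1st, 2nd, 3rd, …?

Day 2 falls in week ⌈2/7⌉ of the month.
Days 1–7 hold the 1st Thursday, 8–14 the 2nd, 15–21 the 3rd, 22–28 the 4th, 29–31 the 5th.
2 is in the range for the 1st.

1st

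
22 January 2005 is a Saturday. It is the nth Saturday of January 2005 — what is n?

Day 22 falls in week ⌈22/7⌉ of the month.
Days 1–7 hold the 1st Saturday, 8–14 the 2nd, 15–21 the 3rd, 22–28 the 4th, 29–31 the 5th.
22 is in the range for the 4th.

4th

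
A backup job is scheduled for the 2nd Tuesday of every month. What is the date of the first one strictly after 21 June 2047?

June 2047 starts on a Saturday; its first Tuesday is the 4th, so the 2nd Tuesday is the 11th — 11 June 2047.
That is not after 21 June 2047, so look at July 2047.
July 2047 starts on a Monday; its first Tuesday is the 2nd, so the 2nd Tuesday is the 9th — 9 July 2047.

9 July 2047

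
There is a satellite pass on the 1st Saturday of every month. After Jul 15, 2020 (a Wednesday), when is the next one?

Aug 1, 2020

Jul 2020 starts on a Wednesday, so its 1st Saturday is Jul 4, 2020 (3 days in).
That is not after Jul 15, 2020, so look at Aug 2020.
Aug 2020 starts on a Saturday, so its 1st Saturday is Aug 1, 2020.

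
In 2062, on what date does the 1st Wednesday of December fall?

December 6, 2062

The first Wednesday of December 2062 is December 6.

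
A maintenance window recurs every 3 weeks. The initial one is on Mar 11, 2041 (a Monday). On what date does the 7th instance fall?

Jul 15, 2041

The 7th occurrence is 6 intervals after the first: 6 × 21 = 126 days after Mar 11, 2041.
Mar has 31 days — 20 days to the end of Mar leaves 106.
Apr has 30 days (76 left).
May has 31 days (45 left).
Jun has 30 days (15 left).
15 days into Jul → Jul 15, 2041.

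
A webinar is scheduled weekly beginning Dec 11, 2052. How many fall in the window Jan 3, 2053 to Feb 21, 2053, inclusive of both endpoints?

7

Occurrences land 7·i days after Dec 11, 2052 for i = 0, 1, 2, …
Jan 3, 2053 is 23 days after the start; 23 ÷ 7 = 3 remainder 2; since the remainder is 2, round up to i = 4. First occurrence in the window: #5 on Jan 8, 2053 (4×7 = 28 days in).
Feb 21, 2053 is 72 days after the start; 72 ÷ 7 = 10 remainder 2. Last occurrence in the window: #11 on Feb 19, 2053.
Occurrences #5 through #11: 7 in total.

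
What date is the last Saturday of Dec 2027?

Dec 2027 begins on a Wednesday, so the first Saturday is Dec 4 (3 days later).
Dec 2027 has 31 days. Adding weeks: 4, 11, 18, 25 — the last one ≤ 31 is the 25th.

Dec 25, 2027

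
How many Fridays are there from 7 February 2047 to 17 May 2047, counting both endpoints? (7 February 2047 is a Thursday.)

7 February 2047 is a Thursday; the first Friday on or after it is 8 February 2047 (1 day later).
From 8 February 2047 to 17 May 2047: 20 + 31 + 30 + 17 = 98 days (rest of February, March, April, May).
98 ÷ 7 = 14 full weeks with remainder 0, so 14 more Fridays after the first → 15.

15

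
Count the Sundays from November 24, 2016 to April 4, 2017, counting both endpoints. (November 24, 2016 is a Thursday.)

November 24, 2016 is a Thursday; the first Sunday on or after it is November 27, 2016 (3 days later).
From November 27, 2016 to April 4, 2017: 3 + 31 + 31 + 28 + 31 + 4 = 128 days (rest of November, December, January, February, March, April).
128 ÷ 7 = 18 full weeks with remainder 2, so 18 more Sundays after the first → 19.

19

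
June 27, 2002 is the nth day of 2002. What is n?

178

Days in months before June: 31 + 28 + 31 + 30 + 31 = 151.
Plus 27 days into June → day 178.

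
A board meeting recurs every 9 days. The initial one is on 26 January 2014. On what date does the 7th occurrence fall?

The 7th occurrence is 6 intervals after the first: 6 × 9 = 54 days after 26 January 2014.
January has 31 days — 5 days to the end of January leaves 49.
February has 28 days (21 left).
21 days into March → 21 March 2014.

21 March 2014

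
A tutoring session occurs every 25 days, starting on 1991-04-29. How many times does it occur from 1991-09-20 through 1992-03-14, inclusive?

Occurrences land 25·i days after 1991-04-29 for i = 0, 1, 2, …
1991-09-20 is 144 days after the start; 144 ÷ 25 = 5 remainder 19; since the remainder is 19, round up to i = 6. First occurrence in the window: #7 on 1991-09-26 (6×25 = 150 days in).
1992-03-14 is 320 days after the start; 320 ÷ 25 = 12 remainder 20. Last occurrence in the window: #13 on 1992-02-23.
Occurrences #7 through #13: 7 in total.

7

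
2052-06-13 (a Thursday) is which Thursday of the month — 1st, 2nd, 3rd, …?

Day 13 falls in week ⌈13/7⌉ of the month.
Days 1–7 hold the 1st Thursday, 8–14 the 2nd, 15–21 the 3rd, 22–28 the 4th, 29–31 the 5th.
13 is in the range for the 2nd.

2nd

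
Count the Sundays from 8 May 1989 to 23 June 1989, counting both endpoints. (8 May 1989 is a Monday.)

6

8 May 1989 is a Monday; the first Sunday on or after it is 14 May 1989 (6 days later).
From 14 May 1989 to 23 June 1989: 17 + 23 = 40 days (rest of May, June).
40 ÷ 7 = 5 full weeks with remainder 5, so 5 more Sundays after the first → 6.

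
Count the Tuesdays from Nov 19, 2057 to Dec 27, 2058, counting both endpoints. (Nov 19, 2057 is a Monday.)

Nov 19, 2057 is a Monday; the first Tuesday on or after it is Nov 20, 2057 (1 day later).
From Nov 20, 2057 to Dec 27, 2058: 41 + 361 = 402 days (rest of 2057, to Dec 27, 2058 in 2058).
402 ÷ 7 = 57 full weeks with remainder 3, so 57 more Tuesdays after the first → 58.

58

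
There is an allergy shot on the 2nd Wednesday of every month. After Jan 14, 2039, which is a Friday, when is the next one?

Feb 9, 2039

Jan 2039 starts on a Saturday; its first Wednesday is the 5th, so the 2nd Wednesday is the 12th — Jan 12, 2039.
That is not after Jan 14, 2039, so look at Feb 2039.
Feb 2039 starts on a Tuesday; its first Wednesday is the 2nd, so the 2nd Wednesday is the 9th — Feb 9, 2039.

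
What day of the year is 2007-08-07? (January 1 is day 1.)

219

Days in months before August: 31 + 28 + 31 + 30 + 31 + 30 + 31 = 212.
Plus 7 days into August → day 219.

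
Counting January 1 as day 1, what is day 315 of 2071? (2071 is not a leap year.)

January has 31 days (315 − 31 = 284 remain).
February has 28 days (284 − 28 = 256 remain).
March has 31 days (256 − 31 = 225 remain).
April has 30 days (225 − 30 = 195 remain).
May has 31 days (195 − 31 = 164 remain).
June has 30 days (164 − 30 = 134 remain).
July has 31 days (134 − 31 = 103 remain).
August has 31 days (103 − 31 = 72 remain).
September has 30 days (72 − 30 = 42 remain).
October has 31 days (42 − 31 = 11 remain).
11 into November → November 11.

2071-11-11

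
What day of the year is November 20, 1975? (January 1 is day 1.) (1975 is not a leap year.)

324

Days in months before November: 31 + 28 + 31 + 30 + 31 + 30 + 31 + 31 + 30 + 31 = 304.
Plus 20 days into November → day 324.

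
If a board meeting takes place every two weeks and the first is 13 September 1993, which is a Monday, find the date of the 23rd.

18 July 1994

The 23rd occurrence is 22 intervals after the first: 22 × 14 = 308 days after 13 September 1993.
September has 30 days — 17 days to the end of September leaves 291.
October has 31 days (260 left).
November has 30 days (230 left).
December has 31 days (199 left).
January has 31 days (168 left).
February has 28 days (140 left).
March has 31 days (109 left).
April has 30 days (79 left).
May has 31 days (48 left).
June has 30 days (18 left).
18 days into July → 18 July 1994.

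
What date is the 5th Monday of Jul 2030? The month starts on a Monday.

Jul 29, 2030

Jul 2030 begins on a Monday, so the first Monday is Jul 1.
The 5th Monday is 4 weeks later: 1 + 28 = 29.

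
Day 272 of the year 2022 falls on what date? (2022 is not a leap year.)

September 29, 2022

January has 31 days (272 − 31 = 241 remain).
February has 28 days (241 − 28 = 213 remain).
March has 31 days (213 − 31 = 182 remain).
April has 30 days (182 − 30 = 152 remain).
May has 31 days (152 − 31 = 121 remain).
June has 30 days (121 − 30 = 91 remain).
July has 31 days (91 − 31 = 60 remain).
August has 31 days (60 − 31 = 29 remain).
29 into September → September 29.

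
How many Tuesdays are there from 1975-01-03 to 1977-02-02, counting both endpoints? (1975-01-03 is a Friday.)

1975-01-03 is a Friday; the first Tuesday on or after it is 1975-01-07 (4 days later).
From 1975-01-07 to 1977-02-02: 358 + 366 + 33 = 757 days (rest of 1975, 1976, to 1977-02-02 in 1977).
757 ÷ 7 = 108 full weeks with remainder 1, so 108 more Tuesdays after the first → 109.

109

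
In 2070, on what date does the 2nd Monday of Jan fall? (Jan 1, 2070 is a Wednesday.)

Jan 2070 begins on a Wednesday, so the first Monday is Jan 6 (5 days later).
The 2nd Monday is 1 weeks later: 6 + 7 = 13.

Jan 13, 2070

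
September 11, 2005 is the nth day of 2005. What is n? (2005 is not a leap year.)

Days in months before September: 31 + 28 + 31 + 30 + 31 + 30 + 31 + 31 = 243.
Plus 11 days into September → day 254.

254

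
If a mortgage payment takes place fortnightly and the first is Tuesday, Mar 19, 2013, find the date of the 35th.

The 35th occurrence is 34 intervals after the first: 34 × 14 = 476 days after Mar 19, 2013.
Mar has 31 days — 12 days to the end of Mar leaves 464.
From end of Mar to end of 2013 is 275 days (189 left).
Jan has 31 days (158 left).
Feb has 28 days (130 left).
Mar has 31 days (99 left).
Apr has 30 days (69 left).
May has 31 days (38 left).
Jun has 30 days (8 left).
8 days into Jul → Jul 8, 2014.

Jul 8, 2014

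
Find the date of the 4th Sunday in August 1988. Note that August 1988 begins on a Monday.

August 1988 begins on a Monday, so the first Sunday is August 7 (6 days later).
The 4th Sunday is 3 weeks later: 7 + 21 = 28.

August 28, 1988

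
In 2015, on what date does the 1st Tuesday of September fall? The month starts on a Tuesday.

September 2015 begins on a Tuesday, so the first Tuesday is September 1.

2015-09-01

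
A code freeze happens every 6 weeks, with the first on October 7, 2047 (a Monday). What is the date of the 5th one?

The 5th occurrence is 4 intervals after the first: 4 × 42 = 168 days after October 7, 2047.
October has 31 days — 24 days to the end of October leaves 144.
November has 30 days (114 left).
December has 31 days (83 left).
January has 31 days (52 left).
February has 29 days (23 left).
23 days into March → March 23, 2048.

March 23, 2048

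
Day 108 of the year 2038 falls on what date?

18 April 2038

January has 31 days (108 − 31 = 77 remain).
February has 28 days (77 − 28 = 49 remain).
March has 31 days (49 − 31 = 18 remain).
18 into April → April 18.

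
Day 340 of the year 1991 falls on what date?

December 6, 1991

January has 31 days (340 − 31 = 309 remain).
February has 28 days (309 − 28 = 281 remain).
March has 31 days (281 − 31 = 250 remain).
April has 30 days (250 − 30 = 220 remain).
May has 31 days (220 − 31 = 189 remain).
June has 30 days (189 − 30 = 159 remain).
July has 31 days (159 − 31 = 128 remain).
August has 31 days (128 − 31 = 97 remain).
September has 30 days (97 − 30 = 67 remain).
October has 31 days (67 − 31 = 36 remain).
November has 30 days (36 − 30 = 6 remain).
6 into December → December 6.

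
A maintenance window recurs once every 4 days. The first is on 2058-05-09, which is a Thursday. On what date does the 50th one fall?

The 50th occurrence is 49 intervals after the first: 49 × 4 = 196 days after 2058-05-09.
May has 31 days — 22 days to the end of May leaves 174.
June has 30 days (144 left).
July has 31 days (113 left).
August has 31 days (82 left).
September has 30 days (52 left).
October has 31 days (21 left).
21 days into November → 2058-11-21.

2058-11-21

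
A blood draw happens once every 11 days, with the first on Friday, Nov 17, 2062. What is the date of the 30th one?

Oct 2, 2063

The 30th occurrence is 29 intervals after the first: 29 × 11 = 319 days after Nov 17, 2062.
Nov has 30 days — 13 days to the end of Nov leaves 306.
Dec has 31 days (275 left).
Jan has 31 days (244 left).
Feb has 28 days (216 left).
Mar has 31 days (185 left).
Apr has 30 days (155 left).
May has 31 days (124 left).
Jun has 30 days (94 left).
Jul has 31 days (63 left).
Aug has 31 days (32 left).
Sep has 30 days (2 left).
2 days into Oct → Oct 2, 2063.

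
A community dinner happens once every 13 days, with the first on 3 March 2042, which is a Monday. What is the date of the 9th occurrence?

The 9th occurrence is 8 intervals after the first: 8 × 13 = 104 days after 3 March 2042.
March has 31 days — 28 days to the end of March leaves 76.
April has 30 days (46 left).
May has 31 days (15 left).
15 days into June → 15 June 2042.

15 June 2042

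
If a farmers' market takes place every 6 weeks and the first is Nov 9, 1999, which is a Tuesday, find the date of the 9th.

The 9th occurrence is 8 intervals after the first: 8 × 42 = 336 days after Nov 9, 1999.
Nov has 30 days — 21 days to the end of Nov leaves 315.
Dec has 31 days (284 left).
Jan has 31 days (253 left).
Feb has 29 days (224 left).
Mar has 31 days (193 left).
Apr has 30 days (163 left).
May has 31 days (132 left).
Jun has 30 days (102 left).
Jul has 31 days (71 left).
Aug has 31 days (40 left).
Sep has 30 days (10 left).
10 days into Oct → Oct 10, 2000.

Oct 10, 2000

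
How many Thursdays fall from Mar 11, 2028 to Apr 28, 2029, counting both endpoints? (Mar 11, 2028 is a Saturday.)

59

Mar 11, 2028 is a Saturday; the first Thursday on or after it is Mar 16, 2028 (5 days later).
From Mar 16, 2028 to Apr 28, 2029: 290 + 118 = 408 days (rest of 2028, to Apr 28, 2029 in 2029).
408 ÷ 7 = 58 full weeks with remainder 2, so 58 more Thursdays after the first → 59.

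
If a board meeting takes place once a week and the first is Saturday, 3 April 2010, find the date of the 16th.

17 July 2010

The 16th occurrence is 15 intervals after the first: 15 × 7 = 105 days after 3 April 2010.
April has 30 days — 27 days to the end of April leaves 78.
May has 31 days (47 left).
June has 30 days (17 left).
17 days into July → 17 July 2010.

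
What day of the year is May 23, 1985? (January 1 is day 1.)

143

Days in months before May: 31 + 28 + 31 + 30 = 120.
Plus 23 days into May → day 143.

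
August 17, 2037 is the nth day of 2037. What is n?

229

Days in months before August: 31 + 28 + 31 + 30 + 31 + 30 + 31 = 212.
Plus 17 days into August → day 229.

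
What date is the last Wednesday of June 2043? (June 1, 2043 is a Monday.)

June 2043 begins on a Monday, so the first Wednesday is June 3 (2 days later).
June 2043 has 30 days. Adding weeks: 3, 10, 17, 24 — the last one ≤ 30 is the 24th.

24 June 2043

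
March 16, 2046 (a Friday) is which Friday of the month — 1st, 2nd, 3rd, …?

Day 16 falls in week ⌈16/7⌉ of the month.
Days 1–7 hold the 1st Friday, 8–14 the 2nd, 15–21 the 3rd, 22–28 the 4th, 29–31 the 5th.
16 is in the range for the 3rd.

3rd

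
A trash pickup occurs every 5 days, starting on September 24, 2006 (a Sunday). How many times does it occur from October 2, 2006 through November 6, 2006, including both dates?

7

Occurrences land 5·i days after September 24, 2006 for i = 0, 1, 2, …
October 2, 2006 is 8 days after the start; 8 ÷ 5 = 1 remainder 3; since the remainder is 3, round up to i = 2. First occurrence in the window: #3 on October 4, 2006 (2×5 = 10 days in).
November 6, 2006 is 43 days after the start; 43 ÷ 5 = 8 remainder 3. Last occurrence in the window: #9 on November 3, 2006.
Occurrences #3 through #9: 7 in total.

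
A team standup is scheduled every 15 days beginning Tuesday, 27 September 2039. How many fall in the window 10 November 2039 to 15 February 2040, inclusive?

7

Occurrences land 15·i days after 27 September 2039 for i = 0, 1, 2, …
10 November 2039 is 44 days after the start; 44 ÷ 15 = 2 remainder 14; since the remainder is 14, round up to i = 3. First occurrence in the window: #4 on 11 November 2039 (3×15 = 45 days in).
15 February 2040 is 141 days after the start; 141 ÷ 15 = 9 remainder 6. Last occurrence in the window: #10 on 9 February 2040.
Occurrences #4 through #10: 7 in total.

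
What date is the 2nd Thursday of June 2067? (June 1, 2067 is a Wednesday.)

2067-06-09

June 2067 begins on a Wednesday, so the first Thursday is June 2 (1 day later).
The 2nd Thursday is 1 weeks later: 2 + 7 = 9.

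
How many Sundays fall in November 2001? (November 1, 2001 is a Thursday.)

November 1, 2001 is a Thursday; the first Sunday on or after it is November 4, 2001 (3 days later).
From November 4, 2001 to November 30, 2001 is 30 − 4 = 26 days.
26 ÷ 7 = 3 full weeks with remainder 5, so 3 more Sundays after the first → 4.

4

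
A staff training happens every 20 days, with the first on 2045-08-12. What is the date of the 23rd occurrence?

The 23rd occurrence is 22 intervals after the first: 22 × 20 = 440 days after 2045-08-12.
August has 31 days — 19 days to the end of August leaves 421.
From end of August to end of 2045 is 122 days (299 left).
January has 31 days (268 left).
February has 28 days (240 left).
March has 31 days (209 left).
April has 30 days (179 left).
May has 31 days (148 left).
June has 30 days (118 left).
July has 31 days (87 left).
August has 31 days (56 left).
September has 30 days (26 left).
26 days into October → 2046-10-26.

2046-10-26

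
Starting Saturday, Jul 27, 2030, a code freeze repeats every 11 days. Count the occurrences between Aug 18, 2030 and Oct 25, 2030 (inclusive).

7

Occurrences land 11·i days after Jul 27, 2030 for i = 0, 1, 2, …
Aug 18, 2030 is 22 days after the start; 22 ÷ 11 = 2 remainder 0. First occurrence in the window: #3 on Aug 18, 2030 (2×11 = 22 days in).
Oct 25, 2030 is 90 days after the start; 90 ÷ 11 = 8 remainder 2. Last occurrence in the window: #9 on Oct 23, 2030.
Occurrences #3 through #9: 7 in total.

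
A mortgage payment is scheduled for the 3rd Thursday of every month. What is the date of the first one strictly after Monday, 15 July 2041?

July 2041 starts on a Monday; its first Thursday is the 4th, so the 3rd Thursday is the 18th — 18 July 2041.
18 July 2041 is after 15 July 2041, so that is the next one.

18 July 2041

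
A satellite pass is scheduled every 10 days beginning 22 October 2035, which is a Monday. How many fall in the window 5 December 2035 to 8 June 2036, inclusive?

19

Occurrences land 10·i days after 22 October 2035 for i = 0, 1, 2, …
5 December 2035 is 44 days after the start; 44 ÷ 10 = 4 remainder 4; since the remainder is 4, round up to i = 5. First occurrence in the window: #6 on 11 December 2035 (5×10 = 50 days in).
8 June 2036 is 230 days after the start; 230 ÷ 10 = 23 remainder 0. Last occurrence in the window: #24 on 8 June 2036.
Occurrences #6 through #24: 19 in total.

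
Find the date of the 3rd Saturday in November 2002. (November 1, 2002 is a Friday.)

November 16, 2002

November 2002 begins on a Friday, so the first Saturday is November 2 (1 day later).
The 3rd Saturday is 2 weeks later: 2 + 14 = 16.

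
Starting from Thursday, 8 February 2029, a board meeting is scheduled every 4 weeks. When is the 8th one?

The 8th occurrence is 7 intervals after the first: 7 × 28 = 196 days after 8 February 2029.
February has 28 days — 20 days to the end of February leaves 176.
March has 31 days (145 left).
April has 30 days (115 left).
May has 31 days (84 left).
June has 30 days (54 left).
July has 31 days (23 left).
23 days into August → 23 August 2029.

23 August 2029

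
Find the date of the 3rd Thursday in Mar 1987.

Mar 19, 1987

Mar 1987 begins on a Sunday, so the first Thursday is Mar 5 (4 days later).
The 3rd Thursday is 2 weeks later: 5 + 14 = 19.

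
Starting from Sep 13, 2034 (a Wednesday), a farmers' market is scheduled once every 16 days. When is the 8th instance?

Jan 3, 2035

The 8th occurrence is 7 intervals after the first: 7 × 16 = 112 days after Sep 13, 2034.
Sep has 30 days — 17 days to the end of Sep leaves 95.
Oct has 31 days (64 left).
Nov has 30 days (34 left).
Dec has 31 days (3 left).
3 days into Jan → Jan 3, 2035.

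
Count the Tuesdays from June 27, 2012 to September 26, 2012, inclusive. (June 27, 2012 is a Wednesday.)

13

June 27, 2012 is a Wednesday; the first Tuesday on or after it is July 3, 2012 (6 days later).
From July 3, 2012 to September 26, 2012: 28 + 31 + 26 = 85 days (rest of July, August, September).
85 ÷ 7 = 12 full weeks with remainder 1, so 12 more Tuesdays after the first → 13.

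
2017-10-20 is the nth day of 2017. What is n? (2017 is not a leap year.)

Days in months before October: 31 + 28 + 31 + 30 + 31 + 30 + 31 + 31 + 30 = 273.
Plus 20 days into October → day 293.

293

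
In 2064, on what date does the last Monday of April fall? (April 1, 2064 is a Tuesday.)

2064-04-28

April 2064 begins on a Tuesday, so the first Monday is April 7 (6 days later).
April 2064 has 30 days. Adding weeks: 7, 14, 21, 28 — the last one ≤ 30 is the 28th.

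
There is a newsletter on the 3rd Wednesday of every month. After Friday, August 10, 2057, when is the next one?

August 2057 starts on a Wednesday; its first Wednesday is the 1st, so the 3rd Wednesday is the 15th — August 15, 2057.
August 15, 2057 is after August 10, 2057, so that is the next one.

August 15, 2057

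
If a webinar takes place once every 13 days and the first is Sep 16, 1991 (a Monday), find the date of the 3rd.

The 3rd occurrence is 2 intervals after the first: 2 × 13 = 26 days after Sep 16, 1991.
Sep has 30 days — 14 days to the end of Sep leaves 12.
12 days into Oct → Oct 12, 1991.

Oct 12, 1991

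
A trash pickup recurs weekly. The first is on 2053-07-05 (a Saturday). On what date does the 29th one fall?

2054-01-17

The 29th occurrence is 28 intervals after the first: 28 × 7 = 196 days after 2053-07-05.
July has 31 days — 26 days to the end of July leaves 170.
August has 31 days (139 left).
September has 30 days (109 left).
October has 31 days (78 left).
November has 30 days (48 left).
December has 31 days (17 left).
17 days into January → 2054-01-17.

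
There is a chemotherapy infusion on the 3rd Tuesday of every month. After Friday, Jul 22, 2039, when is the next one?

Aug 16, 2039

Jul 2039 starts on a Friday; its first Tuesday is the 5th, so the 3rd Tuesday is the 19th — Jul 19, 2039.
That is not after Jul 22, 2039, so look at Aug 2039.
Aug 2039 starts on a Monday; its first Tuesday is the 2nd, so the 3rd Tuesday is the 16th — Aug 16, 2039.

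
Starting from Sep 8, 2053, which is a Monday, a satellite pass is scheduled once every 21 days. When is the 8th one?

Feb 2, 2054

The 8th occurrence is 7 intervals after the first: 7 × 21 = 147 days after Sep 8, 2053.
Sep has 30 days — 22 days to the end of Sep leaves 125.
Oct has 31 days (94 left).
Nov has 30 days (64 left).
Dec has 31 days (33 left).
Jan has 31 days (2 left).
2 days into Feb → Feb 2, 2054.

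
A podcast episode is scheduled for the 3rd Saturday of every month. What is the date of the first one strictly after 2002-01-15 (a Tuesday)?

January 2002 starts on a Tuesday; its first Saturday is the 5th, so the 3rd Saturday is the 19th — 2002-01-19.
2002-01-19 is after 2002-01-15, so that is the next one.

2002-01-19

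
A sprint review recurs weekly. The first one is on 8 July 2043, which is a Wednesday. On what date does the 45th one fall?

11 May 2044

The 45th occurrence is 44 intervals after the first: 44 × 7 = 308 days after 8 July 2043.
July has 31 days — 23 days to the end of July leaves 285.
August has 31 days (254 left).
September has 30 days (224 left).
October has 31 days (193 left).
November has 30 days (163 left).
December has 31 days (132 left).
January has 31 days (101 left).
February has 29 days (72 left).
March has 31 days (41 left).
April has 30 days (11 left).
11 days into May → 11 May 2044.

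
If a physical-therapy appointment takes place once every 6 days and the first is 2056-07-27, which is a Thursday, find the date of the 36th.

The 36th occurrence is 35 intervals after the first: 35 × 6 = 210 days after 2056-07-27.
July has 31 days — 4 days to the end of July leaves 206.
August has 31 days (175 left).
September has 30 days (145 left).
October has 31 days (114 left).
November has 30 days (84 left).
December has 31 days (53 left).
January has 31 days (22 left).
22 days into February → 2057-02-22.

2057-02-22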